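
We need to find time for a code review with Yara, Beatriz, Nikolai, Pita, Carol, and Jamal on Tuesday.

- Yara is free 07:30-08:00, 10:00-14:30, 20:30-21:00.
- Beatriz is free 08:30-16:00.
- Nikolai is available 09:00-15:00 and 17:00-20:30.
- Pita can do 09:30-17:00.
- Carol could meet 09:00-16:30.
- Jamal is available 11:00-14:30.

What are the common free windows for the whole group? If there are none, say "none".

11:00-14:30

Yara ∩ Beatriz: 10:00-14:30.
Yara ∩ Beatriz ∩ Nikolai: 10:00-14:30.
Yara ∩ Beatriz ∩ Nikolai ∩ Pita: 10:00-14:30.
Yara ∩ Beatriz ∩ Nikolai ∩ Pita ∩ Carol: 10:00-14:30.
Yara ∩ Beatriz ∩ Nikolai ∩ Pita ∩ Carol ∩ Jamal: 11:00-14:30.
Those are the intersection windows.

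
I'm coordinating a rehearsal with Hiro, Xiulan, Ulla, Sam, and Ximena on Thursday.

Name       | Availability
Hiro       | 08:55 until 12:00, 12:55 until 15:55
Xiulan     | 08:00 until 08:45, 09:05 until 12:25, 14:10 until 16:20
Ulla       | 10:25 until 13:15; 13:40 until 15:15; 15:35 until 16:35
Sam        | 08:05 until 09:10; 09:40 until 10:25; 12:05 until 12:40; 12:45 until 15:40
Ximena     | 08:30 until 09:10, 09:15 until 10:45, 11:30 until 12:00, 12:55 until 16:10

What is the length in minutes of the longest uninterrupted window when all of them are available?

65

Hiro ∩ Xiulan: 09:05-12:00, 14:10-15:55.
Hiro ∩ Xiulan ∩ Ulla: 10:25-12:00, 14:10-15:15, 15:35-15:55.
Hiro ∩ Xiulan ∩ Ulla ∩ Sam: 14:10-15:15, 15:35-15:40.
Hiro ∩ Xiulan ∩ Ulla ∩ Sam ∩ Ximena: 14:10-15:15, 15:35-15:40.
The longest is 14:10-15:15 at 65 minutes.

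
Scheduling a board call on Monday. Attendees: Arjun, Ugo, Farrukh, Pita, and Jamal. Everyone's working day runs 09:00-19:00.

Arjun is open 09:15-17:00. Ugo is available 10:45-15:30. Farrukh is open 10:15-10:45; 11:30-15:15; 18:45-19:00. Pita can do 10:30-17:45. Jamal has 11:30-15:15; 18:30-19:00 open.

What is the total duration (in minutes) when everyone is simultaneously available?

Arjun ∩ Ugo: 10:45-15:30.
Arjun ∩ Ugo ∩ Farrukh: 11:30-15:15.
Arjun ∩ Ugo ∩ Farrukh ∩ Pita: 11:30-15:15.
Arjun ∩ Ugo ∩ Farrukh ∩ Pita ∩ Jamal: 11:30-15:15.
That's a single block of 225 minutes.

225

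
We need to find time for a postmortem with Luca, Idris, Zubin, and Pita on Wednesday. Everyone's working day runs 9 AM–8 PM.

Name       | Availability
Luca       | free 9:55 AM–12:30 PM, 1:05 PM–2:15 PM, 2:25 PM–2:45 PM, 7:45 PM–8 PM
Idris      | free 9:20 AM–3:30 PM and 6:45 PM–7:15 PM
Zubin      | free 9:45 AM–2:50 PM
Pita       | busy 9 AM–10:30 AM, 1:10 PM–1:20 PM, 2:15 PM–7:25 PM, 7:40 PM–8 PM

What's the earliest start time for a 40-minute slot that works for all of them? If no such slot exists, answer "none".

10:30

Luca free: 09:55-12:30, 13:05-14:15, 14:25-14:45, 19:45-20:00.
Idris free: 09:20-15:30, 18:45-19:15.
Zubin free: 09:45-14:50.
Pita free: 10:30-13:10, 13:20-14:15, 19:25-19:40 (invert busy blocks within the working day).
Luca ∩ Idris: 09:55-12:30, 13:05-14:15, 14:25-14:45.
Luca ∩ Idris ∩ Zubin: 09:55-12:30, 13:05-14:15, 14:25-14:45.
Luca ∩ Idris ∩ Zubin ∩ Pita: 10:30-12:30, 13:05-13:10, 13:20-14:15.
The first common window of at least 40 minutes is 10:30-12:30, so the earliest start is 10:30.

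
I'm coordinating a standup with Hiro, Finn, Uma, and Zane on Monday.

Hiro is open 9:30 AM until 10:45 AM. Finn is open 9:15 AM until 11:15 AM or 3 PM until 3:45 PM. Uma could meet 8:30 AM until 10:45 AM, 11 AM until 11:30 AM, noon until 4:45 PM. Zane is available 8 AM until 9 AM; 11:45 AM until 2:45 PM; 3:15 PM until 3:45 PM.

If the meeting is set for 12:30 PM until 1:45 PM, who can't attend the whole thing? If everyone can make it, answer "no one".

Finn, Hiro

Hiro: not fully free for 12:30-13:45. Finn: not fully free for 12:30-13:45. Uma: free for 12:30-13:45. Zane: free for 12:30-13:45.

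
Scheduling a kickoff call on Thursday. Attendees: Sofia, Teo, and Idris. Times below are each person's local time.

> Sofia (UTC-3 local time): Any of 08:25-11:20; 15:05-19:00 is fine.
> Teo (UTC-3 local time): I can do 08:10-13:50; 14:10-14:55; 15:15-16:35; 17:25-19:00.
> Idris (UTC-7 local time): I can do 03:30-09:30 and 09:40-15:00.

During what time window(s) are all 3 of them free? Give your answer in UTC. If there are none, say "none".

Sofia in UTC: 11:25-14:20, 18:05-22:00 (add 3h to convert from UTC-3).
Teo in UTC: 11:10-16:50, 17:10-17:55, 18:15-19:35, 20:25-22:00 (add 3h to convert from UTC-3).
Idris in UTC: 10:30-16:30, 16:40-22:00 (add 7h to convert from UTC-7).
Sofia ∩ Teo: 11:25-14:20, 18:15-19:35, 20:25-22:00.
Sofia ∩ Teo ∩ Idris: 11:25-14:20, 18:15-19:35, 20:25-22:00.

11:25-14:20, 18:15-19:35, 20:25-22:00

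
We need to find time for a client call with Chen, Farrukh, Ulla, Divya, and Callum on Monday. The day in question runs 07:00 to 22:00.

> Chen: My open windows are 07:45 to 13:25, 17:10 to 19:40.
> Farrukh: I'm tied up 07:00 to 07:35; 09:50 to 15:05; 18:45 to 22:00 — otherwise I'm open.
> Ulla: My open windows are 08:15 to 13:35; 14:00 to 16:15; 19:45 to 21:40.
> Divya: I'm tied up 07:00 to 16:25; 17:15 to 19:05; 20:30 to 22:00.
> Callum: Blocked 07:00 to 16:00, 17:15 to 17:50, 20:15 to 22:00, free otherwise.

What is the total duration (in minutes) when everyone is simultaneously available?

Chen free: 07:45-13:25, 17:10-19:40.
Farrukh free: 07:35-09:50, 15:05-18:45 (invert busy blocks within the working day).
Ulla free: 08:15-13:35, 14:00-16:15, 19:45-21:40.
Divya free: 16:25-17:15, 19:05-20:30 (invert busy blocks within the working day).
Callum free: 16:00-17:15, 17:50-20:15 (invert busy blocks within the working day).
Chen ∩ Farrukh: 07:45-09:50, 17:10-18:45.
Chen ∩ Farrukh ∩ Ulla: 08:15-09:50.
Chen ∩ Farrukh ∩ Ulla ∩ Divya: ∅.
Chen ∩ Farrukh ∩ Ulla ∩ Divya ∩ Callum: ∅.
There is no time when everyone is free.
There is no common window, so the total is 0 minutes.

0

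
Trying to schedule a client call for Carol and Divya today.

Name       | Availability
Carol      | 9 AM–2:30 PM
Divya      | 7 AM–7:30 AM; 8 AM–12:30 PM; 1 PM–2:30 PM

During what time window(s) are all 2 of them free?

09:00-12:30, 13:00-14:30

Carol ∩ Divya: 09:00-12:30, 13:00-14:30.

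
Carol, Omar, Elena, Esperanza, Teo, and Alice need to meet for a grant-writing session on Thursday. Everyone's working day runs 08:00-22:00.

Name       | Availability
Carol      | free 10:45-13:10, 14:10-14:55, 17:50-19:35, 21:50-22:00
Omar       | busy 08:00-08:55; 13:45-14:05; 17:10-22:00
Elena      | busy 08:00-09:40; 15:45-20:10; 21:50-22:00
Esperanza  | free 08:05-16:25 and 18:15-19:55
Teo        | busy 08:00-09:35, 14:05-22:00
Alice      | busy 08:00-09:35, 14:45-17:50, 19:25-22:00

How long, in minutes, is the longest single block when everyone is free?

Carol free: 10:45-13:10, 14:10-14:55, 17:50-19:35, 21:50-22:00.
Omar free: 08:55-13:45, 14:05-17:10 (invert busy blocks within the working day).
Elena free: 09:40-15:45, 20:10-21:50 (invert busy blocks within the working day).
Esperanza free: 08:05-16:25, 18:15-19:55.
Teo free: 09:35-14:05 (invert busy blocks within the working day).
Alice free: 09:35-14:45, 17:50-19:25 (invert busy blocks within the working day).
Carol ∩ Omar: 10:45-13:10, 14:10-14:55.
Carol ∩ Omar ∩ Elena: 10:45-13:10, 14:10-14:55.
Carol ∩ Omar ∩ Elena ∩ Esperanza: 10:45-13:10, 14:10-14:55.
Carol ∩ Omar ∩ Elena ∩ Esperanza ∩ Teo: 10:45-13:10.
Carol ∩ Omar ∩ Elena ∩ Esperanza ∩ Teo ∩ Alice: 10:45-13:10.
The longest is 10:45-13:10 at 145 minutes.

145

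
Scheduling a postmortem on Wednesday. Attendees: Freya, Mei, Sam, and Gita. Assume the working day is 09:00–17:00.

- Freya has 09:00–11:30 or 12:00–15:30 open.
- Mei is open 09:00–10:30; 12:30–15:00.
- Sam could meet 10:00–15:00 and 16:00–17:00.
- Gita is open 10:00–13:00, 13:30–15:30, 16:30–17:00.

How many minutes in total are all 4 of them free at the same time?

Freya ∩ Mei: 09:00-10:30, 12:30-15:00.
Freya ∩ Mei ∩ Sam: 10:00-10:30, 12:30-15:00.
Freya ∩ Mei ∩ Sam ∩ Gita: 10:00-10:30, 12:30-13:00, 13:30-15:00.
Those are the intersection windows.
Summing the common windows: 30 + 30 + 90 = 150 minutes.

150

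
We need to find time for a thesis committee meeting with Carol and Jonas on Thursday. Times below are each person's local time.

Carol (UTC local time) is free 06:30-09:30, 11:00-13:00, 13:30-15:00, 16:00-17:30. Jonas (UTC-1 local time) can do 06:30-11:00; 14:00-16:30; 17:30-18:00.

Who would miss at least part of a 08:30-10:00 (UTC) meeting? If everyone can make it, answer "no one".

Carol

Carol in UTC: 06:30-09:30, 11:00-13:00, 13:30-15:00, 16:00-17:30.
Jonas in UTC: 07:30-12:00, 15:00-17:30, 18:30-19:00 (add 1h to convert from UTC-1).
Carol: not fully free for 08:30-10:00. Jonas: free for 08:30-10:00.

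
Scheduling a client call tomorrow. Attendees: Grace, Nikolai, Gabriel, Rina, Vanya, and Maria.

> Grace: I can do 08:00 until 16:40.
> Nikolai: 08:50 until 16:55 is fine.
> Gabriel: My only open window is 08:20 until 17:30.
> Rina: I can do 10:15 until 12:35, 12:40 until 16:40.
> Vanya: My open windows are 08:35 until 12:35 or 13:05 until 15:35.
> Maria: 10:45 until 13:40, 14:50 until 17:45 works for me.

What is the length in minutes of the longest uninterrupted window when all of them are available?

110

Grace ∩ Nikolai: 08:50-16:40.
Grace ∩ Nikolai ∩ Gabriel: 08:50-16:40.
Grace ∩ Nikolai ∩ Gabriel ∩ Rina: 10:15-12:35, 12:40-16:40.
Grace ∩ Nikolai ∩ Gabriel ∩ Rina ∩ Vanya: 10:15-12:35, 13:05-15:35.
Grace ∩ Nikolai ∩ Gabriel ∩ Rina ∩ Vanya ∩ Maria: 10:45-12:35, 13:05-13:40, 14:50-15:35.
So the common availability across everyone is 10:45-12:35, 13:05-13:40, 14:50-15:35.
The longest is 10:45-12:35 at 110 minutes.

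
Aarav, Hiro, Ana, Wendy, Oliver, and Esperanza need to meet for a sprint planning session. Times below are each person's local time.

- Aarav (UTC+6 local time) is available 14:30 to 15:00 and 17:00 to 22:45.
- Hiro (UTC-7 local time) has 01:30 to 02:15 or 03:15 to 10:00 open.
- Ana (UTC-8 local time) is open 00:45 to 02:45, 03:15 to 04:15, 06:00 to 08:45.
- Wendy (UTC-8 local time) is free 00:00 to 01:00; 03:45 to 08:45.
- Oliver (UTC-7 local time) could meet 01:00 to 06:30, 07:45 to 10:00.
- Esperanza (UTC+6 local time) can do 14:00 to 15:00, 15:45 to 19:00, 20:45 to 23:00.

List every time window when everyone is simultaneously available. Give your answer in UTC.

08:45-09:00, 11:45-12:15, 14:45-16:45

Aarav in UTC: 08:30-09:00, 11:00-16:45 (subtract 6h to convert from UTC+6).
Hiro in UTC: 08:30-09:15, 10:15-17:00 (add 7h to convert from UTC-7).
Ana in UTC: 08:45-10:45, 11:15-12:15, 14:00-16:45 (add 8h to convert from UTC-8).
Wendy in UTC: 08:00-09:00, 11:45-16:45 (add 8h to convert from UTC-8).
Oliver in UTC: 08:00-13:30, 14:45-17:00 (add 7h to convert from UTC-7).
Esperanza in UTC: 08:00-09:00, 09:45-13:00, 14:45-17:00 (subtract 6h to convert from UTC+6).
Aarav ∩ Hiro: 08:30-09:00, 11:00-16:45.
Aarav ∩ Hiro ∩ Ana: 08:45-09:00, 11:15-12:15, 14:00-16:45.
Aarav ∩ Hiro ∩ Ana ∩ Wendy: 08:45-09:00, 11:45-12:15, 14:00-16:45.
Aarav ∩ Hiro ∩ Ana ∩ Wendy ∩ Oliver: 08:45-09:00, 11:45-12:15, 14:45-16:45.
Aarav ∩ Hiro ∩ Ana ∩ Wendy ∩ Oliver ∩ Esperanza: 08:45-09:00, 11:45-12:15, 14:45-16:45.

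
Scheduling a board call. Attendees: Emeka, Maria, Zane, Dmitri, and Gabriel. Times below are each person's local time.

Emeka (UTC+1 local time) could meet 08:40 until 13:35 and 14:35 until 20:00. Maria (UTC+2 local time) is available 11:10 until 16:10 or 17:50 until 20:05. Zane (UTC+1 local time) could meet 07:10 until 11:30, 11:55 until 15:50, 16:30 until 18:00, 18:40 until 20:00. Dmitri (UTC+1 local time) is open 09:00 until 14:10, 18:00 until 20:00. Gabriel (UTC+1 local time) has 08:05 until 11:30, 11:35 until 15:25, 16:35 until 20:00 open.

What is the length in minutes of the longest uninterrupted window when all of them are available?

Emeka in UTC: 07:40-12:35, 13:35-19:00 (subtract 1h to convert from UTC+1).
Maria in UTC: 09:10-14:10, 15:50-18:05 (subtract 2h to convert from UTC+2).
Zane in UTC: 06:10-10:30, 10:55-14:50, 15:30-17:00, 17:40-19:00 (subtract 1h to convert from UTC+1).
Dmitri in UTC: 08:00-13:10, 17:00-19:00 (subtract 1h to convert from UTC+1).
Gabriel in UTC: 07:05-10:30, 10:35-14:25, 15:35-19:00 (subtract 1h to convert from UTC+1).
Emeka ∩ Maria: 09:10-12:35, 13:35-14:10, 15:50-18:05.
Emeka ∩ Maria ∩ Zane: 09:10-10:30, 10:55-12:35, 13:35-14:10, 15:50-17:00, 17:40-18:05.
Emeka ∩ Maria ∩ Zane ∩ Dmitri: 09:10-10:30, 10:55-12:35, 17:40-18:05.
Emeka ∩ Maria ∩ Zane ∩ Dmitri ∩ Gabriel: 09:10-10:30, 10:55-12:35, 17:40-18:05.
So the common availability across everyone is 09:10-10:30, 10:55-12:35, 17:40-18:05.
The longest is 10:55-12:35 at 100 minutes.

100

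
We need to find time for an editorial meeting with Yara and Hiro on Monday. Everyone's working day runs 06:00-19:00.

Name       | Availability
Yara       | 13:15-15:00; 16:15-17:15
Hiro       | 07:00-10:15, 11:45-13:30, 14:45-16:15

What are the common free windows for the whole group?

Yara ∩ Hiro: 13:15-13:30, 14:45-15:00.

13:15-13:30, 14:45-15:00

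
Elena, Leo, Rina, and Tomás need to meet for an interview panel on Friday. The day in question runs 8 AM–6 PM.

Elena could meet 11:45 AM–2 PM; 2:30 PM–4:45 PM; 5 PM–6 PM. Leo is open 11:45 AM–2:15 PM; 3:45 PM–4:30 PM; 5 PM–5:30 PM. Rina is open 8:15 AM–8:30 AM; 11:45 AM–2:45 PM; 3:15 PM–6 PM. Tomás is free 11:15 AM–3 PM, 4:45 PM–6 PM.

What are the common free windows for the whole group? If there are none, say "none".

11:45-14:00, 17:00-17:30

Elena ∩ Leo: 11:45-14:00, 15:45-16:30, 17:00-17:30.
Elena ∩ Leo ∩ Rina: 11:45-14:00, 15:45-16:30, 17:00-17:30.
Elena ∩ Leo ∩ Rina ∩ Tomás: 11:45-14:00, 17:00-17:30.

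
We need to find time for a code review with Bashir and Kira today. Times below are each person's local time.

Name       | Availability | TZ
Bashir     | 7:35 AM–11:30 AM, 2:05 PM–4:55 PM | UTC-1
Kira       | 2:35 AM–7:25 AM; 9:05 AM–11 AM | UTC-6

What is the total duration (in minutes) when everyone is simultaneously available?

Bashir in UTC: 08:35-12:30, 15:05-17:55 (add 1h to convert from UTC-1).
Kira in UTC: 08:35-13:25, 15:05-17:00 (add 6h to convert from UTC-6).
Bashir ∩ Kira: 08:35-12:30, 15:05-17:00.
So the common availability across everyone is 08:35-12:30, 15:05-17:00.
Summing the common windows: 235 + 115 = 350 minutes.

350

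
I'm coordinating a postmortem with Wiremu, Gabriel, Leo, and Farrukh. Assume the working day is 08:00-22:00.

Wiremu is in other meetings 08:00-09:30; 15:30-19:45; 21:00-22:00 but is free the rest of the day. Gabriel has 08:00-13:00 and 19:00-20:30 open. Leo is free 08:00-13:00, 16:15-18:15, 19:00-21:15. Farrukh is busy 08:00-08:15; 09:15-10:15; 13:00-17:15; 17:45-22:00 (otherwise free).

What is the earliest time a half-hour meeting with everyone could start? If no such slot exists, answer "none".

Wiremu free: 09:30-15:30, 19:45-21:00 (invert busy blocks within the working day).
Gabriel free: 08:00-13:00, 19:00-20:30.
Leo free: 08:00-13:00, 16:15-18:15, 19:00-21:15.
Farrukh free: 08:15-09:15, 10:15-13:00, 17:15-17:45 (invert busy blocks within the working day).
Wiremu ∩ Gabriel: 09:30-13:00, 19:45-20:30.
Wiremu ∩ Gabriel ∩ Leo: 09:30-13:00, 19:45-20:30.
Wiremu ∩ Gabriel ∩ Leo ∩ Farrukh: 10:15-13:00.
So the common availability across everyone is 10:15-13:00.
The first common window of at least 30 minutes is 10:15-13:00, so the earliest start is 10:15.

10:15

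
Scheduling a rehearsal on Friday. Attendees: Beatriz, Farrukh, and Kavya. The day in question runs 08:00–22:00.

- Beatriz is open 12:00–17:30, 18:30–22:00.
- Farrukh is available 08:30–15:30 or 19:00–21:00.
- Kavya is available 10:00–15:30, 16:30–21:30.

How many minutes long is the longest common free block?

Beatriz ∩ Farrukh: 12:00-15:30, 19:00-21:00.
Beatriz ∩ Farrukh ∩ Kavya: 12:00-15:30, 19:00-21:00.
So the common availability across everyone is 12:00-15:30, 19:00-21:00.
The longest is 12:00-15:30 at 210 minutes.

210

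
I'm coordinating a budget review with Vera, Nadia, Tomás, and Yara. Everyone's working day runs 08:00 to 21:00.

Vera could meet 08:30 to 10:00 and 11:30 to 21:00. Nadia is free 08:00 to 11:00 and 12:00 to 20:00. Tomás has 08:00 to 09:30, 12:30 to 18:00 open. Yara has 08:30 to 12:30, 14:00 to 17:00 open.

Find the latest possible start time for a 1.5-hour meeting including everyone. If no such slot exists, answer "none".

15:30

Vera ∩ Nadia: 08:30-10:00, 12:00-20:00.
Vera ∩ Nadia ∩ Tomás: 08:30-09:30, 12:30-18:00.
Vera ∩ Nadia ∩ Tomás ∩ Yara: 08:30-09:30, 14:00-17:00.
Those are the intersection windows.
The last common window of at least 90 minutes is 14:00-17:00; a 90-minute meeting can start as late as 15:30 and still end by 17:00.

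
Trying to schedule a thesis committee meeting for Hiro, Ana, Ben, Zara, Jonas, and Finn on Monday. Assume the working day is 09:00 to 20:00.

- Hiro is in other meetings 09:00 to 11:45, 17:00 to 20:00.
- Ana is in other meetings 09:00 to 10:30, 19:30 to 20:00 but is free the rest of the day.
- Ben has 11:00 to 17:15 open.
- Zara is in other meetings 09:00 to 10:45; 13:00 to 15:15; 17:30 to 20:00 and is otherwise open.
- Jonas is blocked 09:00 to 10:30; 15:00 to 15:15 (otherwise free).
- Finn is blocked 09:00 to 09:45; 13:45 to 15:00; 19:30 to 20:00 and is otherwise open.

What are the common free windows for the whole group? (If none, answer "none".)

11:45-13:00, 15:15-17:00

Hiro free: 11:45-17:00 (invert busy blocks within the working day).
Ana free: 10:30-19:30 (invert busy blocks within the working day).
Ben free: 11:00-17:15.
Zara free: 10:45-13:00, 15:15-17:30 (invert busy blocks within the working day).
Jonas free: 10:30-15:00, 15:15-20:00 (invert busy blocks within the working day).
Finn free: 09:45-13:45, 15:00-19:30 (invert busy blocks within the working day).
Hiro ∩ Ana: 11:45-17:00.
Hiro ∩ Ana ∩ Ben: 11:45-17:00.
Hiro ∩ Ana ∩ Ben ∩ Zara: 11:45-13:00, 15:15-17:00.
Hiro ∩ Ana ∩ Ben ∩ Zara ∩ Jonas: 11:45-13:00, 15:15-17:00.
Hiro ∩ Ana ∩ Ben ∩ Zara ∩ Jonas ∩ Finn: 11:45-13:00, 15:15-17:00.
Those are the intersection windows.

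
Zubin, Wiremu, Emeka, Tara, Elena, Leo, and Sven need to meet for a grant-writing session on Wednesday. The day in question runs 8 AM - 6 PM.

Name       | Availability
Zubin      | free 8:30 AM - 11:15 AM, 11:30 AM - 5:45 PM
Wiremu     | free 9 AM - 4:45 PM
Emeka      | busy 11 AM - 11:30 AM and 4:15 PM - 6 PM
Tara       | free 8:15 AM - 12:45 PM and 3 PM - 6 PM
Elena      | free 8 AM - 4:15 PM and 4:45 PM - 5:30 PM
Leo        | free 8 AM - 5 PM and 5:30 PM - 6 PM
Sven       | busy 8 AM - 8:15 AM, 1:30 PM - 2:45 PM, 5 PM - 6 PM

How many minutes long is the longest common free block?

Zubin free: 08:30-11:15, 11:30-17:45.
Wiremu free: 09:00-16:45.
Emeka free: 08:00-11:00, 11:30-16:15 (invert busy blocks within the working day).
Tara free: 08:15-12:45, 15:00-18:00.
Elena free: 08:00-16:15, 16:45-17:30.
Leo free: 08:00-17:00, 17:30-18:00.
Sven free: 08:15-13:30, 14:45-17:00 (invert busy blocks within the working day).
Zubin ∩ Wiremu: 09:00-11:15, 11:30-16:45.
Zubin ∩ Wiremu ∩ Emeka: 09:00-11:00, 11:30-16:15.
Zubin ∩ Wiremu ∩ Emeka ∩ Tara: 09:00-11:00, 11:30-12:45, 15:00-16:15.
Zubin ∩ Wiremu ∩ Emeka ∩ Tara ∩ Elena: 09:00-11:00, 11:30-12:45, 15:00-16:15.
Zubin ∩ Wiremu ∩ Emeka ∩ Tara ∩ Elena ∩ Leo: 09:00-11:00, 11:30-12:45, 15:00-16:15.
Zubin ∩ Wiremu ∩ Emeka ∩ Tara ∩ Elena ∩ Leo ∩ Sven: 09:00-11:00, 11:30-12:45, 15:00-16:15.
Those are the intersection windows.
The longest is 09:00-11:00 at 120 minutes.

120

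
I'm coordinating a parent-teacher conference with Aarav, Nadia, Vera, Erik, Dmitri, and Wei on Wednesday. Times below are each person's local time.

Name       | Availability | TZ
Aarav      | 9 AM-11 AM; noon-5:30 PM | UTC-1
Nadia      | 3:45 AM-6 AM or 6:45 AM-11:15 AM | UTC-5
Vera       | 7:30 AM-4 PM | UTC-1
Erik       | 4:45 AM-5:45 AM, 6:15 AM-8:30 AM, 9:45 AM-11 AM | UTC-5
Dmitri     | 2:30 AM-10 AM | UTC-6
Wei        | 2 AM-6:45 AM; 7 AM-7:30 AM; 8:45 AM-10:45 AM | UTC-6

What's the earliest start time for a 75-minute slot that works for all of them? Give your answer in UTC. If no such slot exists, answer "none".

14:45

Aarav in UTC: 10:00-12:00, 13:00-18:30 (add 1h to convert from UTC-1).
Nadia in UTC: 08:45-11:00, 11:45-16:15 (add 5h to convert from UTC-5).
Vera in UTC: 08:30-17:00 (add 1h to convert from UTC-1).
Erik in UTC: 09:45-10:45, 11:15-13:30, 14:45-16:00 (add 5h to convert from UTC-5).
Dmitri in UTC: 08:30-16:00 (add 6h to convert from UTC-6).
Wei in UTC: 08:00-12:45, 13:00-13:30, 14:45-16:45 (add 6h to convert from UTC-6).
Aarav ∩ Nadia: 10:00-11:00, 11:45-12:00, 13:00-16:15.
Aarav ∩ Nadia ∩ Vera: 10:00-11:00, 11:45-12:00, 13:00-16:15.
Aarav ∩ Nadia ∩ Vera ∩ Erik: 10:00-10:45, 11:45-12:00, 13:00-13:30, 14:45-16:00.
Aarav ∩ Nadia ∩ Vera ∩ Erik ∩ Dmitri: 10:00-10:45, 11:45-12:00, 13:00-13:30, 14:45-16:00.
Aarav ∩ Nadia ∩ Vera ∩ Erik ∩ Dmitri ∩ Wei: 10:00-10:45, 11:45-12:00, 13:00-13:30, 14:45-16:00.
The first common window of at least 75 minutes is 14:45-16:00, so the earliest start is 14:45.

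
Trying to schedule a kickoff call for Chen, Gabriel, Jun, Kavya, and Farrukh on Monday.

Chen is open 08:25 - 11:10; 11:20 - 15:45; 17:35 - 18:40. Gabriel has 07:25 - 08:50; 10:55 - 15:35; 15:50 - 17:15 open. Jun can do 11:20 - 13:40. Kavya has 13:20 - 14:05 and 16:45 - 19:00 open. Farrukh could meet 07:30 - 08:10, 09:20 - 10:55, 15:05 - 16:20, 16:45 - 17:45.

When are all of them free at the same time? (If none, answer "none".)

none

Chen ∩ Gabriel: 08:25-08:50, 10:55-11:10, 11:20-15:35.
Chen ∩ Gabriel ∩ Jun: 11:20-13:40.
Chen ∩ Gabriel ∩ Jun ∩ Kavya: 13:20-13:40.
Chen ∩ Gabriel ∩ Jun ∩ Kavya ∩ Farrukh: ∅.
There is no time when everyone is free.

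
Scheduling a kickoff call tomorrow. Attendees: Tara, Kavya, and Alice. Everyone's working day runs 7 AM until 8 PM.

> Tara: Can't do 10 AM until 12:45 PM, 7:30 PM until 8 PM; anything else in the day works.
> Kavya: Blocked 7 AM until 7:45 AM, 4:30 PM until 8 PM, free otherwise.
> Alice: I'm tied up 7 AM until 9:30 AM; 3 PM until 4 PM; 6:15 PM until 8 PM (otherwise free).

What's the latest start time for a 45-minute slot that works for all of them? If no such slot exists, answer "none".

Tara free: 07:00-10:00, 12:45-19:30 (invert busy blocks within the working day).
Kavya free: 07:45-16:30 (invert busy blocks within the working day).
Alice free: 09:30-15:00, 16:00-18:15 (invert busy blocks within the working day).
Tara ∩ Kavya: 07:45-10:00, 12:45-16:30.
Tara ∩ Kavya ∩ Alice: 09:30-10:00, 12:45-15:00, 16:00-16:30.
So the common availability across everyone is 09:30-10:00, 12:45-15:00, 16:00-16:30.
The last common window of at least 45 minutes is 12:45-15:00; a 45-minute meeting can start as late as 14:15 and still end by 15:00.

14:15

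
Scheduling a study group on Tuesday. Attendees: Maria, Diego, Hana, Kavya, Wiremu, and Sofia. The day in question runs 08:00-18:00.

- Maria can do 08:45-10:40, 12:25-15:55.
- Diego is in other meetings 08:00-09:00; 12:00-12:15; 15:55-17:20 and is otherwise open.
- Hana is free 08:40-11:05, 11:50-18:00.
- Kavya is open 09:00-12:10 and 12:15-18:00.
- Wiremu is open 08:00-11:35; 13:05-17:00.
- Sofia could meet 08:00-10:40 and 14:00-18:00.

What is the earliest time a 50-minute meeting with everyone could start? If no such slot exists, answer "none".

Maria free: 08:45-10:40, 12:25-15:55.
Diego free: 09:00-12:00, 12:15-15:55, 17:20-18:00 (invert busy blocks within the working day).
Hana free: 08:40-11:05, 11:50-18:00.
Kavya free: 09:00-12:10, 12:15-18:00.
Wiremu free: 08:00-11:35, 13:05-17:00.
Sofia free: 08:00-10:40, 14:00-18:00.
Maria ∩ Diego: 09:00-10:40, 12:25-15:55.
Maria ∩ Diego ∩ Hana: 09:00-10:40, 12:25-15:55.
Maria ∩ Diego ∩ Hana ∩ Kavya: 09:00-10:40, 12:25-15:55.
Maria ∩ Diego ∩ Hana ∩ Kavya ∩ Wiremu: 09:00-10:40, 13:05-15:55.
Maria ∩ Diego ∩ Hana ∩ Kavya ∩ Wiremu ∩ Sofia: 09:00-10:40, 14:00-15:55.
The first common window of at least 50 minutes is 09:00-10:40, so the earliest start is 09:00.

09:00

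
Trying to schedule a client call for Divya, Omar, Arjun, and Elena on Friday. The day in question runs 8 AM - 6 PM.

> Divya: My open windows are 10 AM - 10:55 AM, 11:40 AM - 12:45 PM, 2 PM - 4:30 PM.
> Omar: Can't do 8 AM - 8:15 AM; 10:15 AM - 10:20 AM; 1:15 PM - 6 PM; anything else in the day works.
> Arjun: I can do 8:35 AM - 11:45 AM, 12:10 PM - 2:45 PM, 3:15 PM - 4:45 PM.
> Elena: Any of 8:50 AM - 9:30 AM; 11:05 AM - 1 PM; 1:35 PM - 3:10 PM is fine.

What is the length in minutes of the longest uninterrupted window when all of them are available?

35

Divya free: 10:00-10:55, 11:40-12:45, 14:00-16:30.
Omar free: 08:15-10:15, 10:20-13:15 (invert busy blocks within the working day).
Arjun free: 08:35-11:45, 12:10-14:45, 15:15-16:45.
Elena free: 08:50-09:30, 11:05-13:00, 13:35-15:10.
Divya ∩ Omar: 10:00-10:15, 10:20-10:55, 11:40-12:45.
Divya ∩ Omar ∩ Arjun: 10:00-10:15, 10:20-10:55, 11:40-11:45, 12:10-12:45.
Divya ∩ Omar ∩ Arjun ∩ Elena: 11:40-11:45, 12:10-12:45.
The longest is 12:10-12:45 at 35 minutes.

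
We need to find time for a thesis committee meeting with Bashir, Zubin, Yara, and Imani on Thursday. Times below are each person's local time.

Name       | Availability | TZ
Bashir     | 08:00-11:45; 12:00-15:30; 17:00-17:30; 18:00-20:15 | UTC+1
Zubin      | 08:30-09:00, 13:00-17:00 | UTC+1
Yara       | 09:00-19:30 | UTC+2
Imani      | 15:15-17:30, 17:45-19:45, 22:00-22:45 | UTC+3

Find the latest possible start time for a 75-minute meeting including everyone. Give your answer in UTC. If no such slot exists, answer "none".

13:15

Bashir in UTC: 07:00-10:45, 11:00-14:30, 16:00-16:30, 17:00-19:15 (subtract 1h to convert from UTC+1).
Zubin in UTC: 07:30-08:00, 12:00-16:00 (subtract 1h to convert from UTC+1).
Yara in UTC: 07:00-17:30 (subtract 2h to convert from UTC+2).
Imani in UTC: 12:15-14:30, 14:45-16:45, 19:00-19:45 (subtract 3h to convert from UTC+3).
Bashir ∩ Zubin: 07:30-08:00, 12:00-14:30.
Bashir ∩ Zubin ∩ Yara: 07:30-08:00, 12:00-14:30.
Bashir ∩ Zubin ∩ Yara ∩ Imani: 12:15-14:30.
Those are the intersection windows.
The last common window of at least 75 minutes is 12:15-14:30; a 75-minute meeting can start as late as 13:15 and still end by 14:30.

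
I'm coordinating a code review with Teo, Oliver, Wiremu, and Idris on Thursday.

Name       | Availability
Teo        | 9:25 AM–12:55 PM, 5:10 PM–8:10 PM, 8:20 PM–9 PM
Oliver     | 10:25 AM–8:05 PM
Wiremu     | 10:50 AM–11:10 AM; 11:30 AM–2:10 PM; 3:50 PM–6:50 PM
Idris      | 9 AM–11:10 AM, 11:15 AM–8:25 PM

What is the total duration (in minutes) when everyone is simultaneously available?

Teo ∩ Oliver: 10:25-12:55, 17:10-20:05.
Teo ∩ Oliver ∩ Wiremu: 10:50-11:10, 11:30-12:55, 17:10-18:50.
Teo ∩ Oliver ∩ Wiremu ∩ Idris: 10:50-11:10, 11:30-12:55, 17:10-18:50.
Summing the common windows: 20 + 85 + 100 = 205 minutes.

205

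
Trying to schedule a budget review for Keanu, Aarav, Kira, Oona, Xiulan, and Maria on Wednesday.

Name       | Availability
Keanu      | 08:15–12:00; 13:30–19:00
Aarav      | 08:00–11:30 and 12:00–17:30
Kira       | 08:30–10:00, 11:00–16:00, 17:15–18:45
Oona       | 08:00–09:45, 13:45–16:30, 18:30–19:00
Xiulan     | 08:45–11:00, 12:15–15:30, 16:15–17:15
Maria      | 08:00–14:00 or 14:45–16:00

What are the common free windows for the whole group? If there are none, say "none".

Keanu ∩ Aarav: 08:15-11:30, 13:30-17:30.
Keanu ∩ Aarav ∩ Kira: 08:30-10:00, 11:00-11:30, 13:30-16:00, 17:15-17:30.
Keanu ∩ Aarav ∩ Kira ∩ Oona: 08:30-09:45, 13:45-16:00.
Keanu ∩ Aarav ∩ Kira ∩ Oona ∩ Xiulan: 08:45-09:45, 13:45-15:30.
Keanu ∩ Aarav ∩ Kira ∩ Oona ∩ Xiulan ∩ Maria: 08:45-09:45, 13:45-14:00, 14:45-15:30.
Those are the intersection windows.

08:45-09:45, 13:45-14:00, 14:45-15:30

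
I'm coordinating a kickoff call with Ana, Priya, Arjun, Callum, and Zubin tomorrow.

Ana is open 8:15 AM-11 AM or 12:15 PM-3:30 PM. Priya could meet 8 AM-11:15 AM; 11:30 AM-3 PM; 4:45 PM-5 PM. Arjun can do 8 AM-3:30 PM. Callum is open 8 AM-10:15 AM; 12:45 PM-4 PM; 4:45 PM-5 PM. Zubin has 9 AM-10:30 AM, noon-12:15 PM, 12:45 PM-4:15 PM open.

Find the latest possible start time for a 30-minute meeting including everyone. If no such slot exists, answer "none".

Ana ∩ Priya: 08:15-11:00, 12:15-15:00.
Ana ∩ Priya ∩ Arjun: 08:15-11:00, 12:15-15:00.
Ana ∩ Priya ∩ Arjun ∩ Callum: 08:15-10:15, 12:45-15:00.
Ana ∩ Priya ∩ Arjun ∩ Callum ∩ Zubin: 09:00-10:15, 12:45-15:00.
The last common window of at least 30 minutes is 12:45-15:00; a 30-minute meeting can start as late as 14:30 and still end by 15:00.

14:30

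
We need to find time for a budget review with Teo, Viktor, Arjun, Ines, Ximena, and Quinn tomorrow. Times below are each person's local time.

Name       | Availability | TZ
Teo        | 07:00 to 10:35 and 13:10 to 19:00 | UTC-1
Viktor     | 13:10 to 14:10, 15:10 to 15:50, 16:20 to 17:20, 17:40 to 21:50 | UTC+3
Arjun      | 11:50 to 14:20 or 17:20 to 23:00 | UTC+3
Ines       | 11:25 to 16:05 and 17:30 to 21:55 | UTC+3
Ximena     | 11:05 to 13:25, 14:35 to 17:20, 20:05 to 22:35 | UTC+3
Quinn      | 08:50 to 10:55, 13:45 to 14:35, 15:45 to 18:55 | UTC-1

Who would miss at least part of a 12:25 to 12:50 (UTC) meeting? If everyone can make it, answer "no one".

Arjun, Quinn, Teo

Teo in UTC: 08:00-11:35, 14:10-20:00 (add 1h to convert from UTC-1).
Viktor in UTC: 10:10-11:10, 12:10-12:50, 13:20-14:20, 14:40-18:50 (subtract 3h to convert from UTC+3).
Arjun in UTC: 08:50-11:20, 14:20-20:00 (subtract 3h to convert from UTC+3).
Ines in UTC: 08:25-13:05, 14:30-18:55 (subtract 3h to convert from UTC+3).
Ximena in UTC: 08:05-10:25, 11:35-14:20, 17:05-19:35 (subtract 3h to convert from UTC+3).
Quinn in UTC: 09:50-11:55, 14:45-15:35, 16:45-19:55 (add 1h to convert from UTC-1).
Teo: not fully free for 12:25-12:50. Viktor: free for 12:25-12:50. Arjun: not fully free for 12:25-12:50. Ines: free for 12:25-12:50. Ximena: free for 12:25-12:50. Quinn: not fully free for 12:25-12:50.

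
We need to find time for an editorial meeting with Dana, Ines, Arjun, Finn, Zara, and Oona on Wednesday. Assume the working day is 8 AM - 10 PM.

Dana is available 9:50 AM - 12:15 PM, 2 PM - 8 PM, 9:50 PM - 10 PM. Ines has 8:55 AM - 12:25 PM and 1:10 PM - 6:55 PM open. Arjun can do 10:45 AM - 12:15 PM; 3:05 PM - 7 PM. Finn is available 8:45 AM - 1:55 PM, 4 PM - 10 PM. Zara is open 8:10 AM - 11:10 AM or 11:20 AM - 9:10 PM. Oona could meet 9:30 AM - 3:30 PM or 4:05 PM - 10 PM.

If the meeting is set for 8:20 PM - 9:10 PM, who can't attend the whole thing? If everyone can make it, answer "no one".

Dana: not fully free for 20:20-21:10. Ines: not fully free for 20:20-21:10. Arjun: not fully free for 20:20-21:10. Finn: free for 20:20-21:10. Zara: free for 20:20-21:10. Oona: free for 20:20-21:10.

Arjun, Dana, Ines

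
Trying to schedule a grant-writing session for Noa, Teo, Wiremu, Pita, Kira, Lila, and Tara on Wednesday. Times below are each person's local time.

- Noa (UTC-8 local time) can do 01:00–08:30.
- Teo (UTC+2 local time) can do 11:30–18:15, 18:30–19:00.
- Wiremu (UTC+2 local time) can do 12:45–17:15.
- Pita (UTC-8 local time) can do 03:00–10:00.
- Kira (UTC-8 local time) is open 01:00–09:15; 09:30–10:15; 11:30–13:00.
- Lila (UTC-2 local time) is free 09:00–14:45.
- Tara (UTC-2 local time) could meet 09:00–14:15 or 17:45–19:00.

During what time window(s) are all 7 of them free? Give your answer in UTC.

Noa in UTC: 09:00-16:30 (add 8h to convert from UTC-8).
Teo in UTC: 09:30-16:15, 16:30-17:00 (subtract 2h to convert from UTC+2).
Wiremu in UTC: 10:45-15:15 (subtract 2h to convert from UTC+2).
Pita in UTC: 11:00-18:00 (add 8h to convert from UTC-8).
Kira in UTC: 09:00-17:15, 17:30-18:15, 19:30-21:00 (add 8h to convert from UTC-8).
Lila in UTC: 11:00-16:45 (add 2h to convert from UTC-2).
Tara in UTC: 11:00-16:15, 19:45-21:00 (add 2h to convert from UTC-2).
Noa ∩ Teo: 09:30-16:15.
Noa ∩ Teo ∩ Wiremu: 10:45-15:15.
Noa ∩ Teo ∩ Wiremu ∩ Pita: 11:00-15:15.
Noa ∩ Teo ∩ Wiremu ∩ Pita ∩ Kira: 11:00-15:15.
Noa ∩ Teo ∩ Wiremu ∩ Pita ∩ Kira ∩ Lila: 11:00-15:15.
Noa ∩ Teo ∩ Wiremu ∩ Pita ∩ Kira ∩ Lila ∩ Tara: 11:00-15:15.

11:00-15:15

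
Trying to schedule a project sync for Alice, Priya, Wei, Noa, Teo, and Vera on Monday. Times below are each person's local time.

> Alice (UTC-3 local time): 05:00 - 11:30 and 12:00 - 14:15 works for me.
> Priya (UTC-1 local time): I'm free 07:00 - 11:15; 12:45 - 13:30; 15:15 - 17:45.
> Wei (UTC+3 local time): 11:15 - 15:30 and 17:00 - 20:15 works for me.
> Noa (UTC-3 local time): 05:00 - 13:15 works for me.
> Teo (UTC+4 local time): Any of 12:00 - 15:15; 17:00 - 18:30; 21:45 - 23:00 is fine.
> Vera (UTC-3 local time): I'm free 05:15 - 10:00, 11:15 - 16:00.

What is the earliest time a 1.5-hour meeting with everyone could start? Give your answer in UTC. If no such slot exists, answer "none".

08:15

Alice in UTC: 08:00-14:30, 15:00-17:15 (add 3h to convert from UTC-3).
Priya in UTC: 08:00-12:15, 13:45-14:30, 16:15-18:45 (add 1h to convert from UTC-1).
Wei in UTC: 08:15-12:30, 14:00-17:15 (subtract 3h to convert from UTC+3).
Noa in UTC: 08:00-16:15 (add 3h to convert from UTC-3).
Teo in UTC: 08:00-11:15, 13:00-14:30, 17:45-19:00 (subtract 4h to convert from UTC+4).
Vera in UTC: 08:15-13:00, 14:15-19:00 (add 3h to convert from UTC-3).
Alice ∩ Priya: 08:00-12:15, 13:45-14:30, 16:15-17:15.
Alice ∩ Priya ∩ Wei: 08:15-12:15, 14:00-14:30, 16:15-17:15.
Alice ∩ Priya ∩ Wei ∩ Noa: 08:15-12:15, 14:00-14:30.
Alice ∩ Priya ∩ Wei ∩ Noa ∩ Teo: 08:15-11:15, 14:00-14:30.
Alice ∩ Priya ∩ Wei ∩ Noa ∩ Teo ∩ Vera: 08:15-11:15, 14:15-14:30.
Those are the intersection windows.
The first common window of at least 90 minutes is 08:15-11:15, so the earliest start is 08:15.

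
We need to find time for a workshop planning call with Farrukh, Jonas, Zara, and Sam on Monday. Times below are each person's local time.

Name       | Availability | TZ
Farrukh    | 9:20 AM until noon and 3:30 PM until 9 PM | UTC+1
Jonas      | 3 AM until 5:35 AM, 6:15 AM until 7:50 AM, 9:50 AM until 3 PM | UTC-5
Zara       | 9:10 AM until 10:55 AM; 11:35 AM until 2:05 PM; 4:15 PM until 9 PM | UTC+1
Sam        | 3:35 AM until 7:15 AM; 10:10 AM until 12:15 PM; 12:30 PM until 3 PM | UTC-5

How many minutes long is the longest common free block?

Farrukh in UTC: 08:20-11:00, 14:30-20:00 (subtract 1h to convert from UTC+1).
Jonas in UTC: 08:00-10:35, 11:15-12:50, 14:50-20:00 (add 5h to convert from UTC-5).
Zara in UTC: 08:10-09:55, 10:35-13:05, 15:15-20:00 (subtract 1h to convert from UTC+1).
Sam in UTC: 08:35-12:15, 15:10-17:15, 17:30-20:00 (add 5h to convert from UTC-5).
Farrukh ∩ Jonas: 08:20-10:35, 14:50-20:00.
Farrukh ∩ Jonas ∩ Zara: 08:20-09:55, 15:15-20:00.
Farrukh ∩ Jonas ∩ Zara ∩ Sam: 08:35-09:55, 15:15-17:15, 17:30-20:00.
So the common availability across everyone is 08:35-09:55, 15:15-17:15, 17:30-20:00.
The longest is 17:30-20:00 at 150 minutes.

150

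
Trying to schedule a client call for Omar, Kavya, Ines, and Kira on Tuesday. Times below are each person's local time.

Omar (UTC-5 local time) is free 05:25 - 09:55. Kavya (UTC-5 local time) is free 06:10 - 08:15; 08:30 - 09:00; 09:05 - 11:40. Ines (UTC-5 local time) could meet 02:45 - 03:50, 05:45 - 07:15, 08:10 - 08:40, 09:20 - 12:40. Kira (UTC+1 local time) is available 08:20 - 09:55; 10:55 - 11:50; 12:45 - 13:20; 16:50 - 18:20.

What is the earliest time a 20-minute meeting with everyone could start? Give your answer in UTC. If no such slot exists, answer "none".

11:45

Omar in UTC: 10:25-14:55 (add 5h to convert from UTC-5).
Kavya in UTC: 11:10-13:15, 13:30-14:00, 14:05-16:40 (add 5h to convert from UTC-5).
Ines in UTC: 07:45-08:50, 10:45-12:15, 13:10-13:40, 14:20-17:40 (add 5h to convert from UTC-5).
Kira in UTC: 07:20-08:55, 09:55-10:50, 11:45-12:20, 15:50-17:20 (subtract 1h to convert from UTC+1).
Omar ∩ Kavya: 11:10-13:15, 13:30-14:00, 14:05-14:55.
Omar ∩ Kavya ∩ Ines: 11:10-12:15, 13:10-13:15, 13:30-13:40, 14:20-14:55.
Omar ∩ Kavya ∩ Ines ∩ Kira: 11:45-12:15.
The first common window of at least 20 minutes is 11:45-12:15, so the earliest start is 11:45.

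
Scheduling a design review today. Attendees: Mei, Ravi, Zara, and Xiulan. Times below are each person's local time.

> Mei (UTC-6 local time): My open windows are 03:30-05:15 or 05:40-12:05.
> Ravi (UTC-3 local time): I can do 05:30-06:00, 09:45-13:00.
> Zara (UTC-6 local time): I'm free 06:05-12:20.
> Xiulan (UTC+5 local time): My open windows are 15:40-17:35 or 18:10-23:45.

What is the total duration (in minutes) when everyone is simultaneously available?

170

Mei in UTC: 09:30-11:15, 11:40-18:05 (add 6h to convert from UTC-6).
Ravi in UTC: 08:30-09:00, 12:45-16:00 (add 3h to convert from UTC-3).
Zara in UTC: 12:05-18:20 (add 6h to convert from UTC-6).
Xiulan in UTC: 10:40-12:35, 13:10-18:45 (subtract 5h to convert from UTC+5).
Mei ∩ Ravi: 12:45-16:00.
Mei ∩ Ravi ∩ Zara: 12:45-16:00.
Mei ∩ Ravi ∩ Zara ∩ Xiulan: 13:10-16:00.
That's a single block of 170 minutes.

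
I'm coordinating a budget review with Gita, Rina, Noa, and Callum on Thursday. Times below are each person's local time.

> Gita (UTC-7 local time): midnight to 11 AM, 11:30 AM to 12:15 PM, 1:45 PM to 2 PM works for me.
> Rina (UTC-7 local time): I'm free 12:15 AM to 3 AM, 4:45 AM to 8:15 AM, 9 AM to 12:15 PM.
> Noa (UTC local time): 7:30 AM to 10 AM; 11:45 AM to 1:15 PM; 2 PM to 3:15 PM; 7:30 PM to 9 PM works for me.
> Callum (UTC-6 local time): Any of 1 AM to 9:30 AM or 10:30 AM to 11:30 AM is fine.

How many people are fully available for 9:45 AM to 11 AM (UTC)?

2

Gita in UTC: 07:00-18:00, 18:30-19:15, 20:45-21:00 (add 7h to convert from UTC-7).
Rina in UTC: 07:15-10:00, 11:45-15:15, 16:00-19:15 (add 7h to convert from UTC-7).
Noa in UTC: 07:30-10:00, 11:45-13:15, 14:00-15:15, 19:30-21:00.
Callum in UTC: 07:00-15:30, 16:30-17:30 (add 6h to convert from UTC-6).
Gita and Callum can make the full 09:45-11:00 slot — that's 2.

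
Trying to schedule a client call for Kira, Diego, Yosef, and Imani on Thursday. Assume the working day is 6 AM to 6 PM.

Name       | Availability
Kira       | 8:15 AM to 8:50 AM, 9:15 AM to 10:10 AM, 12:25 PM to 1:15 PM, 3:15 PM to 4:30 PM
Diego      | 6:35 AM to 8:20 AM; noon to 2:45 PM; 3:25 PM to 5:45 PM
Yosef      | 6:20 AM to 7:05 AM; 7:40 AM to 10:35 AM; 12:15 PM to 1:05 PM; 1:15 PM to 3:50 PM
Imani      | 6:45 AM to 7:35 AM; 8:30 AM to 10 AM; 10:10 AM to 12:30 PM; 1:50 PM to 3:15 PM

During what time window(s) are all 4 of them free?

Kira ∩ Diego: 08:15-08:20, 12:25-13:15, 15:25-16:30.
Kira ∩ Diego ∩ Yosef: 08:15-08:20, 12:25-13:05, 15:25-15:50.
Kira ∩ Diego ∩ Yosef ∩ Imani: 12:25-12:30.

12:25-12:30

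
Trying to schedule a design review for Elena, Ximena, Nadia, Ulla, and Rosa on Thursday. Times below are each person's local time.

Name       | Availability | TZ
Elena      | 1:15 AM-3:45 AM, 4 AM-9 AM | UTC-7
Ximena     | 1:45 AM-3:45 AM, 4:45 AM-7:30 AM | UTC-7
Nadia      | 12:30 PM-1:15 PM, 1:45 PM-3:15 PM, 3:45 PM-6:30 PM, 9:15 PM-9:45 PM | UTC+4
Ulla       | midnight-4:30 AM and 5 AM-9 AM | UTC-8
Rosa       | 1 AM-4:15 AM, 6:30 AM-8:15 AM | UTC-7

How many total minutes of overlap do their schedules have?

150

Elena in UTC: 08:15-10:45, 11:00-16:00 (add 7h to convert from UTC-7).
Ximena in UTC: 08:45-10:45, 11:45-14:30 (add 7h to convert from UTC-7).
Nadia in UTC: 08:30-09:15, 09:45-11:15, 11:45-14:30, 17:15-17:45 (subtract 4h to convert from UTC+4).
Ulla in UTC: 08:00-12:30, 13:00-17:00 (add 8h to convert from UTC-8).
Rosa in UTC: 08:00-11:15, 13:30-15:15 (add 7h to convert from UTC-7).
Elena ∩ Ximena: 08:45-10:45, 11:45-14:30.
Elena ∩ Ximena ∩ Nadia: 08:45-09:15, 09:45-10:45, 11:45-14:30.
Elena ∩ Ximena ∩ Nadia ∩ Ulla: 08:45-09:15, 09:45-10:45, 11:45-12:30, 13:00-14:30.
Elena ∩ Ximena ∩ Nadia ∩ Ulla ∩ Rosa: 08:45-09:15, 09:45-10:45, 13:30-14:30.
Summing the common windows: 30 + 60 + 60 = 150 minutes.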